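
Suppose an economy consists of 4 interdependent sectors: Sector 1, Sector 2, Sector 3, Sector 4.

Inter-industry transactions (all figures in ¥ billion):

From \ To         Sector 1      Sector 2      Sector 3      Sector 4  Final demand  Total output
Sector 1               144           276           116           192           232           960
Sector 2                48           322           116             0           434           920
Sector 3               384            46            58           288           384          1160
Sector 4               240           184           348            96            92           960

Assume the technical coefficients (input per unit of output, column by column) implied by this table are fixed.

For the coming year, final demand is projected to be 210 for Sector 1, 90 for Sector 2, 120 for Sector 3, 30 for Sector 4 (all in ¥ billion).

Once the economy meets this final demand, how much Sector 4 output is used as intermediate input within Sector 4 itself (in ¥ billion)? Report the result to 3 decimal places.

Technical coefficients a_ij = z_ij / X_j:
  a_11 = 144/960 = 0.15, a_21 = 48/960 = 0.05, a_31 = 384/960 = 0.40, a_41 = 240/960 = 0.25
  a_12 = 276/920 = 0.30, a_22 = 322/920 = 0.35, a_32 = 46/920 = 0.05, a_42 = 184/920 = 0.20
  a_13 = 116/1160 = 0.10, a_23 = 116/1160 = 0.10, a_33 = 58/1160 = 0.05, a_43 = 348/1160 = 0.30
  a_14 = 192/960 = 0.20, a_24 = 0/960 = 0.00, a_34 = 288/960 = 0.30, a_44 = 96/960 = 0.10
I − A =
  [   0.85    -0.30    -0.10    -0.20]
  [  -0.05     0.65    -0.10     0.00]
  [  -0.40    -0.05     0.95    -0.30]
  [  -0.25    -0.20    -0.30     0.90]
Compute the cofactors C_ij = (−1)^(i+j)·(3×3 minor ij) of I−A; the adjugate is their transpose:
adj(I−A) = Cᵀ =
  [ 0.486750   0.281000   0.128500   0.151000]
  [ 0.081750   0.535250   0.079000   0.044500]
  [ 0.288000   0.233250   0.449250   0.213750]
  [ 0.249375   0.274750   0.203000   0.468125]
det(I−A) = Σ_j (I−A)_1j·C_1j = (0.85)(0.486750) + (-0.30)(0.081750) + (-0.10)(0.288000) + (-0.20)(0.249375) = 0.3105375
(I − A)⁻¹ = adj(I−A) / det(I−A) ≈
  [   1.5674     0.9049     0.4138     0.4863]
  [   0.2633     1.7236     0.2544     0.1433]
  [   0.9274     0.7511     1.4467     0.6883]
  [   0.8030     0.8848     0.6537     1.5075]
First solve x = (I − A)⁻¹ d = adj(I−A)·d / det(I−A); in particular x_4 = (0.249375·210 + 0.274750·90 + 0.203000·120 + 0.468125·30) / 0.3105375 = 115.50 / 0.3105375 ≈ 371.93576.
Intermediate flow from 4 to 4: z_44 = a_44 · x_4 = 0.10 × 115.50 / 0.3105375 = 11.55 / 0.3105375 ≈ 37.194.

z_44 = 37.194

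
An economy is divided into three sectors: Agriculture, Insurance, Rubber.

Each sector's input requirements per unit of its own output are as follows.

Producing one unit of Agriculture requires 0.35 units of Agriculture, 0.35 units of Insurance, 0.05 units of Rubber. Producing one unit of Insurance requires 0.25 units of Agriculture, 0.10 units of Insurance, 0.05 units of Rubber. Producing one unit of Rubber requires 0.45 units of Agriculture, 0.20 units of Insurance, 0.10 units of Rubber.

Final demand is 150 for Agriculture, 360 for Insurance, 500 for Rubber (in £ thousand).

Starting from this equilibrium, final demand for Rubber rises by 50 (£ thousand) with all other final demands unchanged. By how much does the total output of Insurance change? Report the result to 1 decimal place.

I − A =
  [   0.65    -0.25    -0.45]
  [  -0.35     0.90    -0.20]
  [  -0.05    -0.05     0.90]
Cofactors of I−A, C_ij = (−1)^(i+j)·(minor ij) (rows/columns in the sector order above):
  C_11 = (0.90)(0.90) − (-0.20)(-0.05) = 0.8000
  C_12 = −[(-0.35)(0.90) − (-0.20)(-0.05)] = 0.3250
  C_13 = (-0.35)(-0.05) − (0.90)(-0.05) = 0.0625
  C_21 = −[(-0.25)(0.90) − (-0.45)(-0.05)] = 0.2475
  C_22 = (0.65)(0.90) − (-0.45)(-0.05) = 0.5625
  C_23 = −[(0.65)(-0.05) − (-0.25)(-0.05)] = 0.0450
  C_31 = (-0.25)(-0.20) − (-0.45)(0.90) = 0.4550
  C_32 = −[(0.65)(-0.20) − (-0.45)(-0.35)] = 0.2875
  C_33 = (0.65)(0.90) − (-0.25)(-0.35) = 0.4975
det(I−A) = Σ_j (I−A)_1j·C_1j = (0.65)(0.8000) + (-0.25)(0.3250) + (-0.45)(0.0625) = 0.410625
adj(I−A) = Cᵀ =
  [ 0.8000   0.2475   0.4550]
  [ 0.3250   0.5625   0.2875]
  [ 0.0625   0.0450   0.4975]
(I − A)⁻¹ = adj(I−A) / det(I−A) ≈
  [   1.9482     0.6027     1.1081]
  [   0.7915     1.3699     0.7002]
  [   0.1522     0.1096     1.2116]
Δx = (I − A)⁻¹ Δd with Δd having +50 in the Rubber component and 0 elsewhere.
So Δx_2 = L_23 · (+50), where L_23 = adj(I−A)_23 / det(I−A) = 0.2875 / 0.410625.
Δx_2 = 0.2875 × (+50) / 0.410625 = 14.375 / 0.410625 ≈ 35.0.

Δx_2 = 35.0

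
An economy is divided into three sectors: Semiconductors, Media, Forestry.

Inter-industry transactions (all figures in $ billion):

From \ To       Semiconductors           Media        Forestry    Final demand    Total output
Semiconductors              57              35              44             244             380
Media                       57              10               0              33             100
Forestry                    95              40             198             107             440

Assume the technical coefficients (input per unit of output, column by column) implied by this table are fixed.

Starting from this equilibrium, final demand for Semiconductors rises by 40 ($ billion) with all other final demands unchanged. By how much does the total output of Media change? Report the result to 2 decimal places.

Technical coefficients a_ij = z_ij / X_j:
  a_11 = 57/380 = 0.15, a_21 = 57/380 = 0.15, a_31 = 95/380 = 0.25
  a_12 = 35/100 = 0.35, a_22 = 10/100 = 0.10, a_32 = 40/100 = 0.40
  a_13 = 44/440 = 0.10, a_23 = 0/440 = 0.00, a_33 = 198/440 = 0.45
I − A =
  [   0.85    -0.35    -0.10]
  [  -0.15     0.90     0.00]
  [  -0.25    -0.40     0.55]
Cofactors of I−A, C_ij = (−1)^(i+j)·(minor ij) (rows/columns in the sector order above):
  C_11 = (0.90)(0.55) − (0.00)(-0.40) = 0.4950
  C_12 = −[(-0.15)(0.55) − (0.00)(-0.25)] = 0.0825
  C_13 = (-0.15)(-0.40) − (0.90)(-0.25) = 0.2850
  C_21 = −[(-0.35)(0.55) − (-0.10)(-0.40)] = 0.2325
  C_22 = (0.85)(0.55) − (-0.10)(-0.25) = 0.4425
  C_23 = −[(0.85)(-0.40) − (-0.35)(-0.25)] = 0.4275
  C_31 = (-0.35)(0.00) − (-0.10)(0.90) = 0.0900
  C_32 = −[(0.85)(0.00) − (-0.10)(-0.15)] = 0.0150
  C_33 = (0.85)(0.90) − (-0.35)(-0.15) = 0.7125
det(I−A) = Σ_j (I−A)_1j·C_1j = (0.85)(0.4950) + (-0.35)(0.0825) + (-0.10)(0.2850) = 0.363375
adj(I−A) = Cᵀ =
  [ 0.4950   0.2325   0.0900]
  [ 0.0825   0.4425   0.0150]
  [ 0.2850   0.4275   0.7125]
(I − A)⁻¹ = adj(I−A) / det(I−A) ≈
  [   1.3622     0.6398     0.2477]
  [   0.2270     1.2178     0.0413]
  [   0.7843     1.1765     1.9608]
Δx = (I − A)⁻¹ Δd with Δd having +40 in the Semiconductors component and 0 elsewhere.
So Δx_2 = L_21 · (+40), where L_21 = adj(I−A)_21 / det(I−A) = 0.0825 / 0.363375.
Δx_2 = 0.0825 × (+40) / 0.363375 = 3.30 / 0.363375 ≈ 9.08.

Δx_2 = 9.08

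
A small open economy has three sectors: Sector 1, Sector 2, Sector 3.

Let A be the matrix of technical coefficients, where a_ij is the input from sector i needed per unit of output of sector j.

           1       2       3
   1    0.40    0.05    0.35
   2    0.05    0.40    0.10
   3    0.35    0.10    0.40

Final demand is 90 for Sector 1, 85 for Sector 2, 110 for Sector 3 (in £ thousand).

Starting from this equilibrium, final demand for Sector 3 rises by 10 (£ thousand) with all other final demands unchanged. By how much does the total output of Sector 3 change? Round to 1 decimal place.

Δx_3 = 27.2

I − A =
  [   0.60    -0.05    -0.35]
  [  -0.05     0.60    -0.10]
  [  -0.35    -0.10     0.60]
Cofactors of I−A, C_ij = (−1)^(i+j)·(minor ij) (rows/columns in the sector order above):
  C_11 = (0.60)(0.60) − (-0.10)(-0.10) = 0.3500
  C_12 = −[(-0.05)(0.60) − (-0.10)(-0.35)] = 0.0650
  C_13 = (-0.05)(-0.10) − (0.60)(-0.35) = 0.2150
  C_21 = −[(-0.05)(0.60) − (-0.35)(-0.10)] = 0.0650
  C_22 = (0.60)(0.60) − (-0.35)(-0.35) = 0.2375
  C_23 = −[(0.60)(-0.10) − (-0.05)(-0.35)] = 0.0775
  C_31 = (-0.05)(-0.10) − (-0.35)(0.60) = 0.2150
  C_32 = −[(0.60)(-0.10) − (-0.35)(-0.05)] = 0.0775
  C_33 = (0.60)(0.60) − (-0.05)(-0.05) = 0.3575
det(I−A) = Σ_j (I−A)_1j·C_1j = (0.60)(0.3500) + (-0.05)(0.0650) + (-0.35)(0.2150) = 0.1315
adj(I−A) = Cᵀ =
  [ 0.3500   0.0650   0.2150]
  [ 0.0650   0.2375   0.0775]
  [ 0.2150   0.0775   0.3575]
(I − A)⁻¹ = adj(I−A) / det(I−A) ≈
  [   2.6616     0.4943     1.6350]
  [   0.4943     1.8061     0.5894]
  [   1.6350     0.5894     2.7186]
Δx = (I − A)⁻¹ Δd with Δd having +10 in the Sector 3 component and 0 elsewhere.
So Δx_3 = L_33 · (+10), where L_33 = adj(I−A)_33 / det(I−A) = 0.3575 / 0.1315.
Δx_3 = 0.3575 × (+10) / 0.1315 = 3.575 / 0.1315 ≈ 27.2.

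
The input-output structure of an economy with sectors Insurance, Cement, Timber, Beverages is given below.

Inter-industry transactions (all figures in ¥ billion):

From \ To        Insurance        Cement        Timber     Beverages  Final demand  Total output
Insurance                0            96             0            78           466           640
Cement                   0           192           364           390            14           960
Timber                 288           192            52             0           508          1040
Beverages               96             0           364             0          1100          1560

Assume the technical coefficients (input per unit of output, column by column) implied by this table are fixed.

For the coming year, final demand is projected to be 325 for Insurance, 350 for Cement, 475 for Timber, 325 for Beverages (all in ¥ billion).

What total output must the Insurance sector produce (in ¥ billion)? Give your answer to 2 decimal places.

x_I = 469.44

Technical coefficients a_ij = z_ij / X_j:
  a_II = 0/640 = 0.00, a_CI = 0/640 = 0.00, a_TI = 288/640 = 0.45, a_BI = 96/640 = 0.15
  a_IC = 96/960 = 0.10, a_CC = 192/960 = 0.20, a_TC = 192/960 = 0.20, a_BC = 0/960 = 0.00
  a_IT = 0/1040 = 0.00, a_CT = 364/1040 = 0.35, a_TT = 52/1040 = 0.05, a_BT = 364/1040 = 0.35
  a_IB = 78/1560 = 0.05, a_CB = 390/1560 = 0.25, a_TB = 0/1560 = 0.00, a_BB = 0/1560 = 0.00
I − A =
  [   1.00    -0.10     0.00    -0.05]
  [   0.00     0.80    -0.35    -0.25]
  [  -0.45    -0.20     0.95     0.00]
  [  -0.15     0.00    -0.35     1.00]
Compute the cofactors C_ij = (−1)^(i+j)·(3×3 minor ij) of I−A; the adjugate is their transpose:
adj(I−A) = Cᵀ =
  [ 0.672500   0.098500   0.057750   0.058250]
  [ 0.232500   0.935000   0.434875   0.245375]
  [ 0.367500   0.243500   0.790250   0.079250]
  [ 0.229500   0.100000   0.285250   0.674250]
det(I−A) = Σ_j (I−A)_1j·C_1j = (1.00)(0.672500) + (-0.10)(0.232500) + (0.00)(0.367500) + (-0.05)(0.229500) = 0.637775
(I − A)⁻¹ = adj(I−A) / det(I−A) ≈
  [   1.0544     0.1544     0.0905     0.0913]
  [   0.3645     1.4660     0.6819     0.3847]
  [   0.5762     0.3818     1.2391     0.1243]
  [   0.3598     0.1568     0.4473     1.0572]
x = (I − A)⁻¹ d = adj(I−A)·d / det(I−A), with det(I−A) = 0.637775:
  x_I = (0.672500·325 + 0.098500·350 + 0.057750·475 + 0.058250·325) / 0.637775 = 299.40 / 0.637775 ≈ 469.44
  x_C = (0.232500·325 + 0.935000·350 + 0.434875·475 + 0.245375·325) / 0.637775 = 689.125 / 0.637775 ≈ 1080.51
  x_T = (0.367500·325 + 0.243500·350 + 0.790250·475 + 0.079250·325) / 0.637775 = 605.7875 / 0.637775 ≈ 949.85
  x_B = (0.229500·325 + 0.100000·350 + 0.285250·475 + 0.674250·325) / 0.637775 = 464.2125 / 0.637775 ≈ 727.86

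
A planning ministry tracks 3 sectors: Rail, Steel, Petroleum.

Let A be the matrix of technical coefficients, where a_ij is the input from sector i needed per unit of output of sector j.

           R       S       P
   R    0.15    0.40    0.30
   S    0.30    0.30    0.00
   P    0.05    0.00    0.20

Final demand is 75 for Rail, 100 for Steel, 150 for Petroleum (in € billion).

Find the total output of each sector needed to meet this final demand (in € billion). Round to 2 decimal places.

I − A =
  [   0.85    -0.40    -0.30]
  [  -0.30     0.70     0.00]
  [  -0.05     0.00     0.80]
Cofactors of I−A, C_ij = (−1)^(i+j)·(minor ij) (rows/columns in the sector order above):
  C_11 = (0.70)(0.80) − (0.00)(0.00) = 0.5600
  C_12 = −[(-0.30)(0.80) − (0.00)(-0.05)] = 0.2400
  C_13 = (-0.30)(0.00) − (0.70)(-0.05) = 0.0350
  C_21 = −[(-0.40)(0.80) − (-0.30)(0.00)] = 0.3200
  C_22 = (0.85)(0.80) − (-0.30)(-0.05) = 0.6650
  C_23 = −[(0.85)(0.00) − (-0.40)(-0.05)] = 0.0200
  C_31 = (-0.40)(0.00) − (-0.30)(0.70) = 0.2100
  C_32 = −[(0.85)(0.00) − (-0.30)(-0.30)] = 0.0900
  C_33 = (0.85)(0.70) − (-0.40)(-0.30) = 0.4750
det(I−A) = Σ_j (I−A)_1j·C_1j = (0.85)(0.5600) + (-0.40)(0.2400) + (-0.30)(0.0350) = 0.3695
adj(I−A) = Cᵀ =
  [ 0.5600   0.3200   0.2100]
  [ 0.2400   0.6650   0.0900]
  [ 0.0350   0.0200   0.4750]
(I − A)⁻¹ = adj(I−A) / det(I−A) ≈
  [   1.5156     0.8660     0.5683]
  [   0.6495     1.7997     0.2436]
  [   0.0947     0.0541     1.2855]
x = (I − A)⁻¹ d = adj(I−A)·d / det(I−A), with det(I−A) = 0.3695:
  x_R = (0.5600·75 + 0.3200·100 + 0.2100·150) / 0.3695 = 105.50 / 0.3695 ≈ 285.52
  x_S = (0.2400·75 + 0.6650·100 + 0.0900·150) / 0.3695 = 98.00 / 0.3695 ≈ 265.22
  x_P = (0.0350·75 + 0.0200·100 + 0.4750·150) / 0.3695 = 75.875 / 0.3695 ≈ 205.35

x_R = 285.52, x_S = 265.22, x_P = 205.35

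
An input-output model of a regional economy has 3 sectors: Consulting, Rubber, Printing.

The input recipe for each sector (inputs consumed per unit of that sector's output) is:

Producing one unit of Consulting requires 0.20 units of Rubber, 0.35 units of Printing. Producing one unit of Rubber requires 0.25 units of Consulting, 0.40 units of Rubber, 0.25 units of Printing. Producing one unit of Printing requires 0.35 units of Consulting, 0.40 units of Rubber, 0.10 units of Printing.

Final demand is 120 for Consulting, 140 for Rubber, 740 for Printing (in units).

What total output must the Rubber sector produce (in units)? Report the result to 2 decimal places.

x_R = 1840.33

I − A =
  [   1.00    -0.25    -0.35]
  [  -0.20     0.60    -0.40]
  [  -0.35    -0.25     0.90]
Cofactors of I−A, C_ij = (−1)^(i+j)·(minor ij) (rows/columns in the sector order above):
  C_11 = (0.60)(0.90) − (-0.40)(-0.25) = 0.4400
  C_12 = −[(-0.20)(0.90) − (-0.40)(-0.35)] = 0.3200
  C_13 = (-0.20)(-0.25) − (0.60)(-0.35) = 0.2600
  C_21 = −[(-0.25)(0.90) − (-0.35)(-0.25)] = 0.3125
  C_22 = (1.00)(0.90) − (-0.35)(-0.35) = 0.7775
  C_23 = −[(1.00)(-0.25) − (-0.25)(-0.35)] = 0.3375
  C_31 = (-0.25)(-0.40) − (-0.35)(0.60) = 0.3100
  C_32 = −[(1.00)(-0.40) − (-0.35)(-0.20)] = 0.4700
  C_33 = (1.00)(0.60) − (-0.25)(-0.20) = 0.5500
det(I−A) = Σ_j (I−A)_1j·C_1j = (1.00)(0.4400) + (-0.25)(0.3200) + (-0.35)(0.2600) = 0.2690
adj(I−A) = Cᵀ =
  [ 0.4400   0.3125   0.3100]
  [ 0.3200   0.7775   0.4700]
  [ 0.2600   0.3375   0.5500]
(I − A)⁻¹ = adj(I−A) / det(I−A) ≈
  [   1.6357     1.1617     1.1524]
  [   1.1896     2.8903     1.7472]
  [   0.9665     1.2546     2.0446]
x = (I − A)⁻¹ d = adj(I−A)·d / det(I−A), with det(I−A) = 0.2690:
  x_C = (0.4400·120 + 0.3125·140 + 0.3100·740) / 0.2690 = 325.95 / 0.2690 ≈ 1211.71
  x_R = (0.3200·120 + 0.7775·140 + 0.4700·740) / 0.2690 = 495.05 / 0.2690 ≈ 1840.33
  x_P = (0.2600·120 + 0.3375·140 + 0.5500·740) / 0.2690 = 485.45 / 0.2690 ≈ 1804.65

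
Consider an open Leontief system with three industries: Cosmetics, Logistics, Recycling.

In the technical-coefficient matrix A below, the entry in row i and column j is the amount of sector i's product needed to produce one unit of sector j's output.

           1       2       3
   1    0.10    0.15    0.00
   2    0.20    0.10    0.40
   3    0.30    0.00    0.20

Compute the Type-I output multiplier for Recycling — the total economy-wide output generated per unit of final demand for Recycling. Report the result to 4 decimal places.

m_3 = 1.9802

I − A =
  [   0.90    -0.15     0.00]
  [  -0.20     0.90    -0.40]
  [  -0.30     0.00     0.80]
Cofactors of I−A, C_ij = (−1)^(i+j)·(minor ij) (rows/columns in the sector order above):
  C_11 = (0.90)(0.80) − (-0.40)(0.00) = 0.7200
  C_12 = −[(-0.20)(0.80) − (-0.40)(-0.30)] = 0.2800
  C_13 = (-0.20)(0.00) − (0.90)(-0.30) = 0.2700
  C_21 = −[(-0.15)(0.80) − (0.00)(0.00)] = 0.1200
  C_22 = (0.90)(0.80) − (0.00)(-0.30) = 0.7200
  C_23 = −[(0.90)(0.00) − (-0.15)(-0.30)] = 0.0450
  C_31 = (-0.15)(-0.40) − (0.00)(0.90) = 0.0600
  C_32 = −[(0.90)(-0.40) − (0.00)(-0.20)] = 0.3600
  C_33 = (0.90)(0.90) − (-0.15)(-0.20) = 0.7800
det(I−A) = Σ_j (I−A)_1j·C_1j = (0.90)(0.7200) + (-0.15)(0.2800) + (0.00)(0.2700) = 0.6060
adj(I−A) = Cᵀ =
  [ 0.7200   0.1200   0.0600]
  [ 0.2800   0.7200   0.3600]
  [ 0.2700   0.0450   0.7800]
(I − A)⁻¹ = adj(I−A) / det(I−A) ≈
  [   1.18812     0.19802     0.09901]
  [   0.46205     1.18812     0.59406]
  [   0.44554     0.07426     1.28713]
The output multiplier for sector j is the column-j sum of the Leontief inverse (I − A)⁻¹ = adj(I−A) / det(I−A).
Column 3 of adj(I−A): (0.0600, 0.3600, 0.7800); det(I−A) = 0.6060.
m_3 = (0.0600 + 0.3600 + 0.7800) / 0.6060 = 1.20 / 0.6060 ≈ 1.9802.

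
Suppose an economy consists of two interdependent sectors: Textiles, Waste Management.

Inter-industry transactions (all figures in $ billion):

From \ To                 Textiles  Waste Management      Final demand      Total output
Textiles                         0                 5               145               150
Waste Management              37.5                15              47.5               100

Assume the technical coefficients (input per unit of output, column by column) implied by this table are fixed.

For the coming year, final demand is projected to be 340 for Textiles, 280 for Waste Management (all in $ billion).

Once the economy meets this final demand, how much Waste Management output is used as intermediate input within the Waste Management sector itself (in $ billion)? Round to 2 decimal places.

z_22 = 65.37

Technical coefficients a_ij = z_ij / X_j:
  a_11 = 0/150 = 0.00, a_21 = 37.5/150 = 0.25
  a_12 = 5/100 = 0.05, a_22 = 15/100 = 0.15
I − A =
  [   1.00    -0.05]
  [  -0.25     0.85]
det(I−A) = (1.00)(0.85) − (-0.05)(-0.25) = 0.8375
adj(I−A) = [[0.85, 0.05], [0.25, 1.00]]
(I − A)⁻¹ = adj(I−A) / det(I−A) ≈
  [   1.0149     0.0597]
  [   0.2985     1.1940]
First solve x = (I − A)⁻¹ d = adj(I−A)·d / det(I−A); in particular x_2 = (0.25·340 + 1.00·280) / 0.8375 = 365.00 / 0.8375 ≈ 435.8209.
Intermediate flow from 2 to 2: z_22 = a_22 · x_2 = 0.15 × 365.00 / 0.8375 = 54.75 / 0.8375 ≈ 65.37.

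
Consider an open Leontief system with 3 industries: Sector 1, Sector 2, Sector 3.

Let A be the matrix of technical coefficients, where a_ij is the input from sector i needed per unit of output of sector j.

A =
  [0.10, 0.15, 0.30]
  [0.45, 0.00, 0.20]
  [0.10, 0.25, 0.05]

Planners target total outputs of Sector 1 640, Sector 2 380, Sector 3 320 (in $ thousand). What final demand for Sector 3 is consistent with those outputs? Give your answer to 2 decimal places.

I − A =
  [   0.90    -0.15    -0.30]
  [  -0.45     1.00    -0.20]
  [  -0.10    -0.25     0.95]
d = (I − A) x:
  d_1 = (+0.90)·640 + (-0.15)·380 + (-0.30)·320 = 423.00
  d_2 = (-0.45)·640 + (+1.00)·380 + (-0.20)·320 = 28.00
  d_3 = (-0.10)·640 + (-0.25)·380 + (+0.95)·320 = 145.00

d_3 = 145.00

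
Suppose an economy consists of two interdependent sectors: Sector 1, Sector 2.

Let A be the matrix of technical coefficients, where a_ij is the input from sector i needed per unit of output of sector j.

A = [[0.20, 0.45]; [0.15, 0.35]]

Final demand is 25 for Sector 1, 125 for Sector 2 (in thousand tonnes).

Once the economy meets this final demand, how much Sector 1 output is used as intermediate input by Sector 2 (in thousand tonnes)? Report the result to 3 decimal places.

I − A =
  [   0.80    -0.45]
  [  -0.15     0.65]
det(I−A) = (0.80)(0.65) − (-0.45)(-0.15) = 0.4525
adj(I−A) = [[0.65, 0.45], [0.15, 0.80]]
(I − A)⁻¹ = adj(I−A) / det(I−A) ≈
  [   1.4365     0.9945]
  [   0.3315     1.7680]
First solve x = (I − A)⁻¹ d = adj(I−A)·d / det(I−A); in particular x_2 = (0.15·25 + 0.80·125) / 0.4525 = 103.75 / 0.4525 ≈ 229.28177.
Intermediate flow from 1 to 2: z_12 = a_12 · x_2 = 0.45 × 103.75 / 0.4525 = 46.6875 / 0.4525 ≈ 103.177.

z_12 = 103.177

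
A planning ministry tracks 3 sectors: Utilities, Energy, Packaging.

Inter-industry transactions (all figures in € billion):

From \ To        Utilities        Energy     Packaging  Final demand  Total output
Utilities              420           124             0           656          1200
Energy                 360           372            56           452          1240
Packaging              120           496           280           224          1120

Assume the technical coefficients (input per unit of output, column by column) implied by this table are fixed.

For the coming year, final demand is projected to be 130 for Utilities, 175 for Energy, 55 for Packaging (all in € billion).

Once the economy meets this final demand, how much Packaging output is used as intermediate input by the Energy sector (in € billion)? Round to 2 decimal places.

z_PE = 153.32

Technical coefficients a_ij = z_ij / X_j:
  a_UU = 420/1200 = 0.35, a_EU = 360/1200 = 0.30, a_PU = 120/1200 = 0.10
  a_UE = 124/1240 = 0.10, a_EE = 372/1240 = 0.30, a_PE = 496/1240 = 0.40
  a_UP = 0/1120 = 0.00, a_EP = 56/1120 = 0.05, a_PP = 280/1120 = 0.25
I − A =
  [   0.65    -0.10     0.00]
  [  -0.30     0.70    -0.05]
  [  -0.10    -0.40     0.75]
Cofactors of I−A, C_ij = (−1)^(i+j)·(minor ij) (rows/columns in the sector order above):
  C_11 = (0.70)(0.75) − (-0.05)(-0.40) = 0.5050
  C_12 = −[(-0.30)(0.75) − (-0.05)(-0.10)] = 0.2300
  C_13 = (-0.30)(-0.40) − (0.70)(-0.10) = 0.1900
  C_21 = −[(-0.10)(0.75) − (0.00)(-0.40)] = 0.0750
  C_22 = (0.65)(0.75) − (0.00)(-0.10) = 0.4875
  C_23 = −[(0.65)(-0.40) − (-0.10)(-0.10)] = 0.2700
  C_31 = (-0.10)(-0.05) − (0.00)(0.70) = 0.0050
  C_32 = −[(0.65)(-0.05) − (0.00)(-0.30)] = 0.0325
  C_33 = (0.65)(0.70) − (-0.10)(-0.30) = 0.4250
det(I−A) = Σ_j (I−A)_1j·C_1j = (0.65)(0.5050) + (-0.10)(0.2300) + (0.00)(0.1900) = 0.30525
adj(I−A) = Cᵀ =
  [ 0.5050   0.0750   0.0050]
  [ 0.2300   0.4875   0.0325]
  [ 0.1900   0.2700   0.4250]
(I − A)⁻¹ = adj(I−A) / det(I−A) ≈
  [   1.6544     0.2457     0.0164]
  [   0.7535     1.5971     0.1065]
  [   0.6224     0.8845     1.3923]
First solve x = (I − A)⁻¹ d = adj(I−A)·d / det(I−A); in particular x_E = (0.2300·130 + 0.4875·175 + 0.0325·55) / 0.30525 = 117.00 / 0.30525 ≈ 383.2924.
Intermediate flow from P to E: z_PE = a_PE · x_E = 0.40 × 117.00 / 0.30525 = 46.80 / 0.30525 ≈ 153.32.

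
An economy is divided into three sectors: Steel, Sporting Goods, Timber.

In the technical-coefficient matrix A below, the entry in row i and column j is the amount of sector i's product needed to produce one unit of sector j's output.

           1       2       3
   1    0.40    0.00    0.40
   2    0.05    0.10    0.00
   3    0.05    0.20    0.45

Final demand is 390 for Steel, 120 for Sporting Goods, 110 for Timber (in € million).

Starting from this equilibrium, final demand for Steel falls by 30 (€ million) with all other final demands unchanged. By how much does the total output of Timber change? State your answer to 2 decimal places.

I − A =
  [   0.60     0.00    -0.40]
  [  -0.05     0.90     0.00]
  [  -0.05    -0.20     0.55]
Cofactors of I−A, C_ij = (−1)^(i+j)·(minor ij) (rows/columns in the sector order above):
  C_11 = (0.90)(0.55) − (0.00)(-0.20) = 0.4950
  C_12 = −[(-0.05)(0.55) − (0.00)(-0.05)] = 0.0275
  C_13 = (-0.05)(-0.20) − (0.90)(-0.05) = 0.0550
  C_21 = −[(0.00)(0.55) − (-0.40)(-0.20)] = 0.0800
  C_22 = (0.60)(0.55) − (-0.40)(-0.05) = 0.3100
  C_23 = −[(0.60)(-0.20) − (0.00)(-0.05)] = 0.1200
  C_31 = (0.00)(0.00) − (-0.40)(0.90) = 0.3600
  C_32 = −[(0.60)(0.00) − (-0.40)(-0.05)] = 0.0200
  C_33 = (0.60)(0.90) − (0.00)(-0.05) = 0.5400
det(I−A) = Σ_j (I−A)_1j·C_1j = (0.60)(0.4950) + (0.00)(0.0275) + (-0.40)(0.0550) = 0.2750
adj(I−A) = Cᵀ =
  [ 0.4950   0.0800   0.3600]
  [ 0.0275   0.3100   0.0200]
  [ 0.0550   0.1200   0.5400]
(I − A)⁻¹ = adj(I−A) / det(I−A) ≈
  [   1.8000     0.2909     1.3091]
  [   0.1000     1.1273     0.0727]
  [   0.2000     0.4364     1.9636]
Δx = (I − A)⁻¹ Δd with Δd having -30 in the Steel component and 0 elsewhere.
So Δx_3 = L_31 · (-30), where L_31 = adj(I−A)_31 / det(I−A) = 0.0550 / 0.2750.
Δx_3 = 0.0550 × (-30) / 0.2750 = -1.65 / 0.2750 = -6.00.

Δx_3 = -6.00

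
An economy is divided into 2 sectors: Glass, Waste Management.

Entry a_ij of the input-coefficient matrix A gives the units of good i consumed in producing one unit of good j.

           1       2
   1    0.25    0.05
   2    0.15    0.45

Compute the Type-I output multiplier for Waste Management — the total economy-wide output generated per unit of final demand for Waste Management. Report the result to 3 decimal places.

m_2 = 1.975

I − A =
  [   0.75    -0.05]
  [  -0.15     0.55]
det(I−A) = (0.75)(0.55) − (-0.05)(-0.15) = 0.4050
adj(I−A) = [[0.55, 0.05], [0.15, 0.75]]
(I − A)⁻¹ = adj(I−A) / det(I−A) ≈
  [   1.3580     0.1235]
  [   0.3704     1.8519]
The output multiplier for sector j is the column-j sum of the Leontief inverse (I − A)⁻¹ = adj(I−A) / det(I−A).
Column 2 of adj(I−A): (0.05, 0.75); det(I−A) = 0.4050.
m_2 = (0.05 + 0.75) / 0.4050 = 0.80 / 0.4050 ≈ 1.975.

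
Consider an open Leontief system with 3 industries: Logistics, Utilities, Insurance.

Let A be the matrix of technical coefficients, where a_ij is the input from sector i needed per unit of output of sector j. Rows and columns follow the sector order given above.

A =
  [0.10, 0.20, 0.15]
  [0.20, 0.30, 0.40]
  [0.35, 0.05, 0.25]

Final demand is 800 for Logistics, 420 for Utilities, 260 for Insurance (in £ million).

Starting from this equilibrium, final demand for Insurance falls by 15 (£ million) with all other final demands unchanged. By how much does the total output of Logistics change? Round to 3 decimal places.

Δx_1 = -7.746

I − A =
  [   0.90    -0.20    -0.15]
  [  -0.20     0.70    -0.40]
  [  -0.35    -0.05     0.75]
Cofactors of I−A, C_ij = (−1)^(i+j)·(minor ij) (rows/columns in the sector order above):
  C_11 = (0.70)(0.75) − (-0.40)(-0.05) = 0.5050
  C_12 = −[(-0.20)(0.75) − (-0.40)(-0.35)] = 0.2900
  C_13 = (-0.20)(-0.05) − (0.70)(-0.35) = 0.2550
  C_21 = −[(-0.20)(0.75) − (-0.15)(-0.05)] = 0.1575
  C_22 = (0.90)(0.75) − (-0.15)(-0.35) = 0.6225
  C_23 = −[(0.90)(-0.05) − (-0.20)(-0.35)] = 0.1150
  C_31 = (-0.20)(-0.40) − (-0.15)(0.70) = 0.1850
  C_32 = −[(0.90)(-0.40) − (-0.15)(-0.20)] = 0.3900
  C_33 = (0.90)(0.70) − (-0.20)(-0.20) = 0.5900
det(I−A) = Σ_j (I−A)_1j·C_1j = (0.90)(0.5050) + (-0.20)(0.2900) + (-0.15)(0.2550) = 0.35825
adj(I−A) = Cᵀ =
  [ 0.5050   0.1575   0.1850]
  [ 0.2900   0.6225   0.3900]
  [ 0.2550   0.1150   0.5900]
(I − A)⁻¹ = adj(I−A) / det(I−A) ≈
  [   1.4096     0.4396     0.5164]
  [   0.8095     1.7376     1.0886]
  [   0.7118     0.3210     1.6469]
Δx = (I − A)⁻¹ Δd with Δd having -15 in the Insurance component and 0 elsewhere.
So Δx_1 = L_13 · (-15), where L_13 = adj(I−A)_13 / det(I−A) = 0.1850 / 0.35825.
Δx_1 = 0.1850 × (-15) / 0.35825 = -2.775 / 0.35825 ≈ -7.746.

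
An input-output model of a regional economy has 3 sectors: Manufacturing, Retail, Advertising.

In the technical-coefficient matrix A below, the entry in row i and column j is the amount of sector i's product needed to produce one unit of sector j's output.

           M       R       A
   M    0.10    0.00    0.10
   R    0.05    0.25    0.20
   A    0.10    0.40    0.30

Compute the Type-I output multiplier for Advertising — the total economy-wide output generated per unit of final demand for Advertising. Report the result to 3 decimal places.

I − A =
  [   0.90     0.00    -0.10]
  [  -0.05     0.75    -0.20]
  [  -0.10    -0.40     0.70]
Cofactors of I−A, C_ij = (−1)^(i+j)·(minor ij) (rows/columns in the sector order above):
  C_11 = (0.75)(0.70) − (-0.20)(-0.40) = 0.4450
  C_12 = −[(-0.05)(0.70) − (-0.20)(-0.10)] = 0.0550
  C_13 = (-0.05)(-0.40) − (0.75)(-0.10) = 0.0950
  C_21 = −[(0.00)(0.70) − (-0.10)(-0.40)] = 0.0400
  C_22 = (0.90)(0.70) − (-0.10)(-0.10) = 0.6200
  C_23 = −[(0.90)(-0.40) − (0.00)(-0.10)] = 0.3600
  C_31 = (0.00)(-0.20) − (-0.10)(0.75) = 0.0750
  C_32 = −[(0.90)(-0.20) − (-0.10)(-0.05)] = 0.1850
  C_33 = (0.90)(0.75) − (0.00)(-0.05) = 0.6750
det(I−A) = Σ_j (I−A)_1j·C_1j = (0.90)(0.4450) + (0.00)(0.0550) + (-0.10)(0.0950) = 0.3910
adj(I−A) = Cᵀ =
  [ 0.4450   0.0400   0.0750]
  [ 0.0550   0.6200   0.1850]
  [ 0.0950   0.3600   0.6750]
(I − A)⁻¹ = adj(I−A) / det(I−A) ≈
  [   1.1381     0.1023     0.1918]
  [   0.1407     1.5857     0.4731]
  [   0.2430     0.9207     1.7263]
The output multiplier for sector j is the column-j sum of the Leontief inverse (I − A)⁻¹ = adj(I−A) / det(I−A).
Column A of adj(I−A): (0.0750, 0.1850, 0.6750); det(I−A) = 0.3910.
m_A = (0.0750 + 0.1850 + 0.6750) / 0.3910 = 0.935 / 0.3910 ≈ 2.391.

m_A = 2.391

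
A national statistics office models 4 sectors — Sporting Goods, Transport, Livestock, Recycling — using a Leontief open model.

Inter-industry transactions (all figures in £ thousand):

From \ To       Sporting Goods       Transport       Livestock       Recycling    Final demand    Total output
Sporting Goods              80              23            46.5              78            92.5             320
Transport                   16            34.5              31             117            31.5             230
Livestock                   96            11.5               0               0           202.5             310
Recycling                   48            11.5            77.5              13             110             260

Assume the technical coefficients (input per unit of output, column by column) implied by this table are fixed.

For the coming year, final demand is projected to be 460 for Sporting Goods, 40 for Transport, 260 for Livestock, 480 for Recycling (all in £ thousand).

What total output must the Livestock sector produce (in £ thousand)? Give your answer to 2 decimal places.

x_3 = 651.49

Technical coefficients a_ij = z_ij / X_j:
  a_11 = 80/320 = 0.25, a_21 = 16/320 = 0.05, a_31 = 96/320 = 0.30, a_41 = 48/320 = 0.15
  a_12 = 23/230 = 0.10, a_22 = 34.5/230 = 0.15, a_32 = 11.5/230 = 0.05, a_42 = 11.5/230 = 0.05
  a_13 = 46.5/310 = 0.15, a_23 = 31/310 = 0.10, a_33 = 0/310 = 0.00, a_43 = 77.5/310 = 0.25
  a_14 = 78/260 = 0.30, a_24 = 117/260 = 0.45, a_34 = 0/260 = 0.00, a_44 = 13/260 = 0.05
I − A =
  [   0.75    -0.10    -0.15    -0.30]
  [  -0.05     0.85    -0.10    -0.45]
  [  -0.30    -0.05     1.00     0.00]
  [  -0.15    -0.05    -0.25     0.95]
Compute the cofactors C_ij = (−1)^(i+j)·(3×3 minor ij) of I−A; the adjugate is their transpose:
adj(I−A) = Cᵀ =
  [ 0.774625   0.120875   0.203750   0.301875]
  [ 0.177250   0.602250   0.172125   0.341250]
  [ 0.241250   0.066375   0.538250   0.107625]
  [ 0.195125   0.068250   0.182875   0.587125]
det(I−A) = Σ_j (I−A)_1j·C_1j = (0.75)(0.774625) + (-0.10)(0.177250) + (-0.15)(0.241250) + (-0.30)(0.195125) = 0.46851875
(I − A)⁻¹ = adj(I−A) / det(I−A) ≈
  [   1.6533     0.2580     0.4349     0.6443]
  [   0.3783     1.2854     0.3674     0.7284]
  [   0.5149     0.1417     1.1488     0.2297]
  [   0.4165     0.1457     0.3903     1.2532]
x = (I − A)⁻¹ d = adj(I−A)·d / det(I−A), with det(I−A) = 0.46851875:
  x_1 = (0.774625·460 + 0.120875·40 + 0.203750·260 + 0.301875·480) / 0.46851875 = 559.0375 / 0.46851875 ≈ 1193.20
  x_2 = (0.177250·460 + 0.602250·40 + 0.172125·260 + 0.341250·480) / 0.46851875 = 314.1775 / 0.46851875 ≈ 670.58
  x_3 = (0.241250·460 + 0.066375·40 + 0.538250·260 + 0.107625·480) / 0.46851875 = 305.235 / 0.46851875 ≈ 651.49
  x_4 = (0.195125·460 + 0.068250·40 + 0.182875·260 + 0.587125·480) / 0.46851875 = 421.855 / 0.46851875 ≈ 900.40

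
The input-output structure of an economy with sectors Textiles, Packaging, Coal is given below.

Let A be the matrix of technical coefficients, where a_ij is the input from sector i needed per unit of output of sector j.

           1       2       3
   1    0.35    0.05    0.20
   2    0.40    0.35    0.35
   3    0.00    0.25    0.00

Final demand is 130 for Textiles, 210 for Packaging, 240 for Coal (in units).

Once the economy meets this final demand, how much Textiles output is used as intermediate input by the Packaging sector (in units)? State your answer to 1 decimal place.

z_12 = 40.3

I − A =
  [   0.65    -0.05    -0.20]
  [  -0.40     0.65    -0.35]
  [   0.00    -0.25     1.00]
Cofactors of I−A, C_ij = (−1)^(i+j)·(minor ij) (rows/columns in the sector order above):
  C_11 = (0.65)(1.00) − (-0.35)(-0.25) = 0.5625
  C_12 = −[(-0.40)(1.00) − (-0.35)(0.00)] = 0.4000
  C_13 = (-0.40)(-0.25) − (0.65)(0.00) = 0.1000
  C_21 = −[(-0.05)(1.00) − (-0.20)(-0.25)] = 0.1000
  C_22 = (0.65)(1.00) − (-0.20)(0.00) = 0.6500
  C_23 = −[(0.65)(-0.25) − (-0.05)(0.00)] = 0.1625
  C_31 = (-0.05)(-0.35) − (-0.20)(0.65) = 0.1475
  C_32 = −[(0.65)(-0.35) − (-0.20)(-0.40)] = 0.3075
  C_33 = (0.65)(0.65) − (-0.05)(-0.40) = 0.4025
det(I−A) = Σ_j (I−A)_1j·C_1j = (0.65)(0.5625) + (-0.05)(0.4000) + (-0.20)(0.1000) = 0.325625
adj(I−A) = Cᵀ =
  [ 0.5625   0.1000   0.1475]
  [ 0.4000   0.6500   0.3075]
  [ 0.1000   0.1625   0.4025]
(I − A)⁻¹ = adj(I−A) / det(I−A) ≈
  [   1.7274     0.3071     0.4530]
  [   1.2284     1.9962     0.9443]
  [   0.3071     0.4990     1.2361]
First solve x = (I − A)⁻¹ d = adj(I−A)·d / det(I−A); in particular x_2 = (0.4000·130 + 0.6500·210 + 0.3075·240) / 0.325625 = 262.30 / 0.325625 ≈ 805.528.
Intermediate flow from 1 to 2: z_12 = a_12 · x_2 = 0.05 × 262.30 / 0.325625 = 13.115 / 0.325625 ≈ 40.3.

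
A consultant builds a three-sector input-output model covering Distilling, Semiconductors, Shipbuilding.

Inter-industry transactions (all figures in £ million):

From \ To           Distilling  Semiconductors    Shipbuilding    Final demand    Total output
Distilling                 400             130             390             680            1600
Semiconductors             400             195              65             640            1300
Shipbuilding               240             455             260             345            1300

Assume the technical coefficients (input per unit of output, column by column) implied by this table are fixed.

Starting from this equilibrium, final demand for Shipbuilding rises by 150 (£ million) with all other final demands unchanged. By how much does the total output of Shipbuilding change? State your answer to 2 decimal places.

Technical coefficients a_ij = z_ij / X_j:
  a_11 = 400/1600 = 0.25, a_21 = 400/1600 = 0.25, a_31 = 240/1600 = 0.15
  a_12 = 130/1300 = 0.10, a_22 = 195/1300 = 0.15, a_32 = 455/1300 = 0.35
  a_13 = 390/1300 = 0.30, a_23 = 65/1300 = 0.05, a_33 = 260/1300 = 0.20
I − A =
  [   0.75    -0.10    -0.30]
  [  -0.25     0.85    -0.05]
  [  -0.15    -0.35     0.80]
Cofactors of I−A, C_ij = (−1)^(i+j)·(minor ij) (rows/columns in the sector order above):
  C_11 = (0.85)(0.80) − (-0.05)(-0.35) = 0.6625
  C_12 = −[(-0.25)(0.80) − (-0.05)(-0.15)] = 0.2075
  C_13 = (-0.25)(-0.35) − (0.85)(-0.15) = 0.2150
  C_21 = −[(-0.10)(0.80) − (-0.30)(-0.35)] = 0.1850
  C_22 = (0.75)(0.80) − (-0.30)(-0.15) = 0.5550
  C_23 = −[(0.75)(-0.35) − (-0.10)(-0.15)] = 0.2775
  C_31 = (-0.10)(-0.05) − (-0.30)(0.85) = 0.2600
  C_32 = −[(0.75)(-0.05) − (-0.30)(-0.25)] = 0.1125
  C_33 = (0.75)(0.85) − (-0.10)(-0.25) = 0.6125
det(I−A) = Σ_j (I−A)_1j·C_1j = (0.75)(0.6625) + (-0.10)(0.2075) + (-0.30)(0.2150) = 0.411625
adj(I−A) = Cᵀ =
  [ 0.6625   0.1850   0.2600]
  [ 0.2075   0.5550   0.1125]
  [ 0.2150   0.2775   0.6125]
(I − A)⁻¹ = adj(I−A) / det(I−A) ≈
  [   1.6095     0.4494     0.6316]
  [   0.5041     1.3483     0.2733]
  [   0.5223     0.6742     1.4880]
Δx = (I − A)⁻¹ Δd with Δd having +150 in the Shipbuilding component and 0 elsewhere.
So Δx_3 = L_33 · (+150), where L_33 = adj(I−A)_33 / det(I−A) = 0.6125 / 0.411625.
Δx_3 = 0.6125 × (+150) / 0.411625 = 91.875 / 0.411625 ≈ 223.20.

Δx_3 = 223.20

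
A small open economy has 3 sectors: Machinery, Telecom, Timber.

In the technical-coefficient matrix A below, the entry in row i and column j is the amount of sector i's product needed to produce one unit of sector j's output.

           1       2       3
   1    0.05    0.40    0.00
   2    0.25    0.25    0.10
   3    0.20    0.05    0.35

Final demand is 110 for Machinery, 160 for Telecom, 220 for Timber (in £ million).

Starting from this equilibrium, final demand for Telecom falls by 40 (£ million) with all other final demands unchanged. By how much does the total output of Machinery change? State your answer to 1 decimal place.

Δx_1 = -27.0

I − A =
  [   0.95    -0.40     0.00]
  [  -0.25     0.75    -0.10]
  [  -0.20    -0.05     0.65]
Cofactors of I−A, C_ij = (−1)^(i+j)·(minor ij) (rows/columns in the sector order above):
  C_11 = (0.75)(0.65) − (-0.10)(-0.05) = 0.4825
  C_12 = −[(-0.25)(0.65) − (-0.10)(-0.20)] = 0.1825
  C_13 = (-0.25)(-0.05) − (0.75)(-0.20) = 0.1625
  C_21 = −[(-0.40)(0.65) − (0.00)(-0.05)] = 0.2600
  C_22 = (0.95)(0.65) − (0.00)(-0.20) = 0.6175
  C_23 = −[(0.95)(-0.05) − (-0.40)(-0.20)] = 0.1275
  C_31 = (-0.40)(-0.10) − (0.00)(0.75) = 0.0400
  C_32 = −[(0.95)(-0.10) − (0.00)(-0.25)] = 0.0950
  C_33 = (0.95)(0.75) − (-0.40)(-0.25) = 0.6125
det(I−A) = Σ_j (I−A)_1j·C_1j = (0.95)(0.4825) + (-0.40)(0.1825) + (0.00)(0.1625) = 0.385375
adj(I−A) = Cᵀ =
  [ 0.4825   0.2600   0.0400]
  [ 0.1825   0.6175   0.0950]
  [ 0.1625   0.1275   0.6125]
(I − A)⁻¹ = adj(I−A) / det(I−A) ≈
  [   1.2520     0.6747     0.1038]
  [   0.4736     1.6023     0.2465]
  [   0.4217     0.3308     1.5894]
Δx = (I − A)⁻¹ Δd with Δd having -40 in the Telecom component and 0 elsewhere.
So Δx_1 = L_12 · (-40), where L_12 = adj(I−A)_12 / det(I−A) = 0.2600 / 0.385375.
Δx_1 = 0.2600 × (-40) / 0.385375 = -10.40 / 0.385375 ≈ -27.0.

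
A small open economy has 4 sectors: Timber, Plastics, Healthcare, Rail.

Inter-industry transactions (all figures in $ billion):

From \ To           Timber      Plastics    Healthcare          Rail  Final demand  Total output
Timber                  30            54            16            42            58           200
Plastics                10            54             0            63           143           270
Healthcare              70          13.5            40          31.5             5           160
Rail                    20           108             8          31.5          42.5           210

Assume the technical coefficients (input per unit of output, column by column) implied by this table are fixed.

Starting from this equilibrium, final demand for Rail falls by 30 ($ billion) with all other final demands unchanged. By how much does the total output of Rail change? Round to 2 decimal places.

Δx_4 = -47.41

Technical coefficients a_ij = z_ij / X_j:
  a_11 = 30/200 = 0.15, a_21 = 10/200 = 0.05, a_31 = 70/200 = 0.35, a_41 = 20/200 = 0.10
  a_12 = 54/270 = 0.20, a_22 = 54/270 = 0.20, a_32 = 13.5/270 = 0.05, a_42 = 108/270 = 0.40
  a_13 = 16/160 = 0.10, a_23 = 0/160 = 0.00, a_33 = 40/160 = 0.25, a_43 = 8/160 = 0.05
  a_14 = 42/210 = 0.20, a_24 = 63/210 = 0.30, a_34 = 31.5/210 = 0.15, a_44 = 31.5/210 = 0.15
I − A =
  [   0.85    -0.20    -0.10    -0.20]
  [  -0.05     0.80     0.00    -0.30]
  [  -0.35    -0.05     0.75    -0.15]
  [  -0.10    -0.40    -0.05     0.85]
Compute the cofactors C_ij = (−1)^(i+j)·(3×3 minor ij) of I−A; the adjugate is their transpose:
adj(I−A) = Cᵀ =
  [ 0.413250   0.196750   0.067000   0.178500]
  [ 0.059250   0.485750   0.020500   0.189000]
  [ 0.214625   0.176625   0.441500   0.190750]
  [ 0.089125   0.262125   0.043500   0.474250]
det(I−A) = Σ_j (I−A)_1j·C_1j = (0.85)(0.413250) + (-0.20)(0.059250) + (-0.10)(0.214625) + (-0.20)(0.089125) = 0.300125
(I − A)⁻¹ = adj(I−A) / det(I−A) ≈
  [   1.3769     0.6556     0.2232     0.5948]
  [   0.1974     1.6185     0.0683     0.6297]
  [   0.7151     0.5885     1.4711     0.6356]
  [   0.2970     0.8734     0.1449     1.5802]
Δx = (I − A)⁻¹ Δd with Δd having -30 in the Rail component and 0 elsewhere.
So Δx_4 = L_44 · (-30), where L_44 = adj(I−A)_44 / det(I−A) = 0.474250 / 0.300125.
Δx_4 = 0.474250 × (-30) / 0.300125 = -14.2275 / 0.300125 ≈ -47.41.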